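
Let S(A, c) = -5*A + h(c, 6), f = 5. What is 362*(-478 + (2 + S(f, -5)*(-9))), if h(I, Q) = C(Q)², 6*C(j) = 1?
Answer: -181905/2 ≈ -90953.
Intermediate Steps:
C(j) = ⅙ (C(j) = (⅙)*1 = ⅙)
h(I, Q) = 1/36 (h(I, Q) = (⅙)² = 1/36)
S(A, c) = 1/36 - 5*A (S(A, c) = -5*A + 1/36 = 1/36 - 5*A)
362*(-478 + (2 + S(f, -5)*(-9))) = 362*(-478 + (2 + (1/36 - 5*5)*(-9))) = 362*(-478 + (2 + (1/36 - 25)*(-9))) = 362*(-478 + (2 - 899/36*(-9))) = 362*(-478 + (2 + 899/4)) = 362*(-478 + 907/4) = 362*(-1005/4) = -181905/2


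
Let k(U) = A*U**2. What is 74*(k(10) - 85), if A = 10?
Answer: 67710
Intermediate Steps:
k(U) = 10*U**2
74*(k(10) - 85) = 74*(10*10**2 - 85) = 74*(10*100 - 85) = 74*(1000 - 85) = 74*915 = 67710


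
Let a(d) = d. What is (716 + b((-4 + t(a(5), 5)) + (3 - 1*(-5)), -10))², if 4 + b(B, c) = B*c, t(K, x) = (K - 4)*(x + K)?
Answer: 327184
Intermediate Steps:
t(K, x) = (-4 + K)*(K + x)
b(B, c) = -4 + B*c
(716 + b((-4 + t(a(5), 5)) + (3 - 1*(-5)), -10))² = (716 + (-4 + ((-4 + (5² - 4*5 - 4*5 + 5*5)) + (3 - 1*(-5)))*(-10)))² = (716 + (-4 + ((-4 + (25 - 20 - 20 + 25)) + (3 + 5))*(-10)))² = (716 + (-4 + ((-4 + 10) + 8)*(-10)))² = (716 + (-4 + (6 + 8)*(-10)))² = (716 + (-4 + 14*(-10)))² = (716 + (-4 - 140))² = (716 - 144)² = 572² = 327184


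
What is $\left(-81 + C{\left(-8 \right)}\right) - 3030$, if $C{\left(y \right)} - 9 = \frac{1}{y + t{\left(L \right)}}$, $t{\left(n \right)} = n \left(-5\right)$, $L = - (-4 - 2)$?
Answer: $- \frac{117877}{38} \approx -3102.0$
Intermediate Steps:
$L = 6$ ($L = \left(-1\right) \left(-6\right) = 6$)
$t{\left(n \right)} = - 5 n$
$C{\left(y \right)} = 9 + \frac{1}{-30 + y}$ ($C{\left(y \right)} = 9 + \frac{1}{y - 30} = 9 + \frac{1}{-30 + y}$)
$\left(-81 + C{\left(-8 \right)}\right) - 3030 = \left(-81 + \frac{-269 + 9 \left(-8\right)}{-30 - 8}\right) - 3030 = \left(-81 + \frac{-269 - 72}{-38}\right) - 3030 = \left(-81 - - \frac{341}{38}\right) - 3030 = \left(-81 + \frac{341}{38}\right) - 3030 = - \frac{2737}{38} - 3030 = - \frac{117877}{38}$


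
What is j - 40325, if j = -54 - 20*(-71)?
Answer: -38959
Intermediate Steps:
j = 1366 (j = -54 + 1420 = 1366)
j - 40325 = 1366 - 40325 = -38959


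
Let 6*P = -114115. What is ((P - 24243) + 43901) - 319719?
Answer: -1914481/6 ≈ -3.1908e+5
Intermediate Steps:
P = -114115/6 (P = (1/6)*(-114115) = -114115/6 ≈ -19019.)
((P - 24243) + 43901) - 319719 = ((-114115/6 - 24243) + 43901) - 319719 = (-259573/6 + 43901) - 319719 = 3833/6 - 319719 = -1914481/6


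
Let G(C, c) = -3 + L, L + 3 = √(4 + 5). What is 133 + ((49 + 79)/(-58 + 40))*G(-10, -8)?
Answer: 463/3 ≈ 154.33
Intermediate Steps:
L = 0 (L = -3 + √(4 + 5) = -3 + √9 = -3 + 3 = 0)
G(C, c) = -3 (G(C, c) = -3 + 0 = -3)
133 + ((49 + 79)/(-58 + 40))*G(-10, -8) = 133 + ((49 + 79)/(-58 + 40))*(-3) = 133 + (128/(-18))*(-3) = 133 + (128*(-1/18))*(-3) = 133 - 64/9*(-3) = 133 + 64/3 = 463/3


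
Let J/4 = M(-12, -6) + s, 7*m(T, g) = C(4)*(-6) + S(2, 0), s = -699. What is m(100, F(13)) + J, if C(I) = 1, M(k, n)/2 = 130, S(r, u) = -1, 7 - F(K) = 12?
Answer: -1757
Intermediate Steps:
F(K) = -5 (F(K) = 7 - 1*12 = 7 - 12 = -5)
M(k, n) = 260 (M(k, n) = 2*130 = 260)
m(T, g) = -1 (m(T, g) = (1*(-6) - 1)/7 = (-6 - 1)/7 = (⅐)*(-7) = -1)
J = -1756 (J = 4*(260 - 699) = 4*(-439) = -1756)
m(100, F(13)) + J = -1 - 1756 = -1757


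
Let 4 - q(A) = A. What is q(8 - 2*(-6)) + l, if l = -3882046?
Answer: -3882062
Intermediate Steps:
q(A) = 4 - A
q(8 - 2*(-6)) + l = (4 - (8 - 2*(-6))) - 3882046 = (4 - (8 + 12)) - 3882046 = (4 - 1*20) - 3882046 = (4 - 20) - 3882046 = -16 - 3882046 = -3882062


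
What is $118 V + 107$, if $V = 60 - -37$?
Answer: $11553$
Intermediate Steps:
$V = 97$ ($V = 60 + 37 = 97$)
$118 V + 107 = 118 \cdot 97 + 107 = 11446 + 107 = 11553$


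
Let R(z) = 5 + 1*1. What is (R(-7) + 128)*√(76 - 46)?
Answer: 134*√30 ≈ 733.95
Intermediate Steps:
R(z) = 6 (R(z) = 5 + 1 = 6)
(R(-7) + 128)*√(76 - 46) = (6 + 128)*√(76 - 46) = 134*√30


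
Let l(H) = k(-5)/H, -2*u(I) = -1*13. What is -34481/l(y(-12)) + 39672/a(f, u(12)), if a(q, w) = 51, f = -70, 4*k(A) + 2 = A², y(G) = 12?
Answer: -27832344/391 ≈ -71183.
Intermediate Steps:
k(A) = -½ + A²/4
u(I) = 13/2 (u(I) = -(-1)*13/2 = -½*(-13) = 13/2)
l(H) = 23/(4*H) (l(H) = (-½ + (¼)*(-5)²)/H = (-½ + (¼)*25)/H = (-½ + 25/4)/H = 23/(4*H))
-34481/l(y(-12)) + 39672/a(f, u(12)) = -34481/((23/4)/12) + 39672/51 = -34481/((23/4)*(1/12)) + 39672*(1/51) = -34481/23/48 + 13224/17 = -34481*48/23 + 13224/17 = -1655088/23 + 13224/17 = -27832344/391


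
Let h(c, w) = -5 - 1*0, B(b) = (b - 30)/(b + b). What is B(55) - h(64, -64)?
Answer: 115/22 ≈ 5.2273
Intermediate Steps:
B(b) = (-30 + b)/(2*b) (B(b) = (-30 + b)/((2*b)) = (-30 + b)*(1/(2*b)) = (-30 + b)/(2*b))
h(c, w) = -5 (h(c, w) = -5 + 0 = -5)
B(55) - h(64, -64) = (1/2)*(-30 + 55)/55 - 1*(-5) = (1/2)*(1/55)*25 + 5 = 5/22 + 5 = 115/22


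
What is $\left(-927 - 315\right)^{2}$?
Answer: $1542564$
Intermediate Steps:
$\left(-927 - 315\right)^{2} = \left(-1242\right)^{2} = 1542564$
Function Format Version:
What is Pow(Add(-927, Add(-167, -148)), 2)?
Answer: 1542564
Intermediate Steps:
Pow(Add(-927, Add(-167, -148)), 2) = Pow(Add(-927, -315), 2) = Pow(-1242, 2) = 1542564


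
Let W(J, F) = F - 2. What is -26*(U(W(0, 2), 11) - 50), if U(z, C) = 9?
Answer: 1066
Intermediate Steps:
W(J, F) = -2 + F
-26*(U(W(0, 2), 11) - 50) = -26*(9 - 50) = -26*(-41) = 1066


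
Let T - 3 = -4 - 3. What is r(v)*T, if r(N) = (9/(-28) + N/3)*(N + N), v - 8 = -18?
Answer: -6140/21 ≈ -292.38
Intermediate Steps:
v = -10 (v = 8 - 18 = -10)
T = -4 (T = 3 + (-4 - 3) = 3 - 7 = -4)
r(N) = 2*N*(-9/28 + N/3) (r(N) = (9*(-1/28) + N*(⅓))*(2*N) = (-9/28 + N/3)*(2*N) = 2*N*(-9/28 + N/3))
r(v)*T = ((1/42)*(-10)*(-27 + 28*(-10)))*(-4) = ((1/42)*(-10)*(-27 - 280))*(-4) = ((1/42)*(-10)*(-307))*(-4) = (1535/21)*(-4) = -6140/21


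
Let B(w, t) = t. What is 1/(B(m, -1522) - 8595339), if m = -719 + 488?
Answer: -1/8596861 ≈ -1.1632e-7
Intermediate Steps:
m = -231
1/(B(m, -1522) - 8595339) = 1/(-1522 - 8595339) = 1/(-8596861) = -1/8596861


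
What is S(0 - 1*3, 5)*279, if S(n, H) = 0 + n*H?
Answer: -4185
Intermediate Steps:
S(n, H) = H*n (S(n, H) = 0 + H*n = H*n)
S(0 - 1*3, 5)*279 = (5*(0 - 1*3))*279 = (5*(0 - 3))*279 = (5*(-3))*279 = -15*279 = -4185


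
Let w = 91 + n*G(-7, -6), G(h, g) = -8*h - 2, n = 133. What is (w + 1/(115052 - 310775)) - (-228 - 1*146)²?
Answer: -25953456970/195723 ≈ -1.3260e+5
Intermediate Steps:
G(h, g) = -2 - 8*h
w = 7273 (w = 91 + 133*(-2 - 8*(-7)) = 91 + 133*(-2 + 56) = 91 + 133*54 = 91 + 7182 = 7273)
(w + 1/(115052 - 310775)) - (-228 - 1*146)² = (7273 + 1/(115052 - 310775)) - (-228 - 1*146)² = (7273 + 1/(-195723)) - (-228 - 146)² = (7273 - 1/195723) - 1*(-374)² = 1423493378/195723 - 1*139876 = 1423493378/195723 - 139876 = -25953456970/195723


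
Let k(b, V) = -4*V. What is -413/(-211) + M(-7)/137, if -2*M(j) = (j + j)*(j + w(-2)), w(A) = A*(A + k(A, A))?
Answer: 28518/28907 ≈ 0.98654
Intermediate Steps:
w(A) = -3*A² (w(A) = A*(A - 4*A) = A*(-3*A) = -3*A²)
M(j) = -j*(-12 + j) (M(j) = -(j + j)*(j - 3*(-2)²)/2 = -2*j*(j - 3*4)/2 = -2*j*(j - 12)/2 = -2*j*(-12 + j)/2 = -j*(-12 + j))
-413/(-211) + M(-7)/137 = -413/(-211) - 7*(12 - 1*(-7))/137 = -413*(-1/211) - 7*(12 + 7)*(1/137) = 413/211 - 7*19*(1/137) = 413/211 - 133*1/137 = 413/211 - 133/137 = 28518/28907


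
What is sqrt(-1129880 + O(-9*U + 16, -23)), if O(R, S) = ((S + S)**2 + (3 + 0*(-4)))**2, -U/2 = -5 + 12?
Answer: sqrt(3360281) ≈ 1833.1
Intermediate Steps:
U = -14 (U = -2*(-5 + 12) = -2*7 = -14)
O(R, S) = (3 + 4*S**2)**2 (O(R, S) = ((2*S)**2 + (3 + 0))**2 = (4*S**2 + 3)**2 = (3 + 4*S**2)**2)
sqrt(-1129880 + O(-9*U + 16, -23)) = sqrt(-1129880 + (3 + 4*(-23)**2)**2) = sqrt(-1129880 + (3 + 4*529)**2) = sqrt(-1129880 + (3 + 2116)**2) = sqrt(-1129880 + 2119**2) = sqrt(-1129880 + 4490161) = sqrt(3360281)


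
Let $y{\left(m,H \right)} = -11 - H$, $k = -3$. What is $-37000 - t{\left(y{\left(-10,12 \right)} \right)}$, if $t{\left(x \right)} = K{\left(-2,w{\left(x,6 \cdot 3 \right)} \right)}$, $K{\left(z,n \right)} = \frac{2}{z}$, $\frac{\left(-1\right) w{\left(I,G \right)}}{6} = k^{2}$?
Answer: $-36999$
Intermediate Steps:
$w{\left(I,G \right)} = -54$ ($w{\left(I,G \right)} = - 6 \left(-3\right)^{2} = \left(-6\right) 9 = -54$)
$t{\left(x \right)} = -1$ ($t{\left(x \right)} = \frac{2}{-2} = 2 \left(- \frac{1}{2}\right) = -1$)
$-37000 - t{\left(y{\left(-10,12 \right)} \right)} = -37000 - -1 = -37000 + 1 = -36999$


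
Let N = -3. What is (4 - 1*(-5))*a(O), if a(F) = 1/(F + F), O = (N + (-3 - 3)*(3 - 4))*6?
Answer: ¼ ≈ 0.25000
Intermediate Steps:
O = 18 (O = (-3 + (-3 - 3)*(3 - 4))*6 = (-3 - 6*(-1))*6 = (-3 + 6)*6 = 3*6 = 18)
a(F) = 1/(2*F)
(4 - 1*(-5))*a(O) = (4 - 1*(-5))*((½)/18) = (4 + 5)*((½)*(1/18)) = 9*(1/36) = ¼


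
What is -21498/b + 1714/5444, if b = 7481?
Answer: -52106339/20363282 ≈ -2.5588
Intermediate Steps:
-21498/b + 1714/5444 = -21498/7481 + 1714/5444 = -21498*1/7481 + 1714*(1/5444) = -21498/7481 + 857/2722 = -52106339/20363282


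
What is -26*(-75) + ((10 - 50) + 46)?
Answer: 1956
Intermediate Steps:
-26*(-75) + ((10 - 50) + 46) = 1950 + (-40 + 46) = 1950 + 6 = 1956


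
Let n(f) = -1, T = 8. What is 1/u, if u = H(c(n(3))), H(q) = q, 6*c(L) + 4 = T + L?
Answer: 2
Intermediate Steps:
c(L) = 2/3 + L/6 (c(L) = -2/3 + (8 + L)/6 = -2/3 + (4/3 + L/6) = 2/3 + L/6)
u = 1/2 (u = 2/3 + (1/6)*(-1) = 2/3 - 1/6 = 1/2 ≈ 0.50000)
1/u = 1/(1/2) = 2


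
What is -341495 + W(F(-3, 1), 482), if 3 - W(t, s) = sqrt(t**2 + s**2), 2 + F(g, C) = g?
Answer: -341492 - sqrt(232349) ≈ -3.4197e+5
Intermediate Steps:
F(g, C) = -2 + g
W(t, s) = 3 - sqrt(s**2 + t**2) (W(t, s) = 3 - sqrt(t**2 + s**2) = 3 - sqrt(s**2 + t**2))
-341495 + W(F(-3, 1), 482) = -341495 + (3 - sqrt(482**2 + (-2 - 3)**2)) = -341495 + (3 - sqrt(232324 + (-5)**2)) = -341495 + (3 - sqrt(232324 + 25)) = -341495 + (3 - sqrt(232349)) = -341492 - sqrt(232349)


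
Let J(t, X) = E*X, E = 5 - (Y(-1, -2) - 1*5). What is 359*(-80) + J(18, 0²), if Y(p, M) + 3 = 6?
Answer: -28720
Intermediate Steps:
Y(p, M) = 3 (Y(p, M) = -3 + 6 = 3)
E = 7 (E = 5 - (3 - 1*5) = 5 - (3 - 5) = 5 - 1*(-2) = 5 + 2 = 7)
J(t, X) = 7*X
359*(-80) + J(18, 0²) = 359*(-80) + 7*0² = -28720 + 7*0 = -28720 + 0 = -28720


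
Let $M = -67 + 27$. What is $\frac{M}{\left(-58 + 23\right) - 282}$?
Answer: $\frac{40}{317} \approx 0.12618$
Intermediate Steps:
$M = -40$
$\frac{M}{\left(-58 + 23\right) - 282} = \frac{1}{\left(-58 + 23\right) - 282} \left(-40\right) = \frac{1}{-35 - 282} \left(-40\right) = \frac{1}{-317} \left(-40\right) = \left(- \frac{1}{317}\right) \left(-40\right) = \frac{40}{317}$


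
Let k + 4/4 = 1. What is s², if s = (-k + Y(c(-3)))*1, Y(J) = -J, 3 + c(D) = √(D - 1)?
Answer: 5 - 12*I ≈ 5.0 - 12.0*I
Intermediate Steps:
k = 0 (k = -1 + 1 = 0)
c(D) = -3 + √(-1 + D) (c(D) = -3 + √(D - 1) = -3 + √(-1 + D))
s = 3 - 2*I (s = (-1*0 - (-3 + √(-1 - 3)))*1 = (0 - (-3 + √(-4)))*1 = (0 - (-3 + 2*I))*1 = (0 + (3 - 2*I))*1 = (3 - 2*I)*1 = 3 - 2*I ≈ 3.0 - 2.0*I)
s² = (3 - 2*I)²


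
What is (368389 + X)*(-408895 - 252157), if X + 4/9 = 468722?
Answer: -4980362462740/9 ≈ -5.5337e+11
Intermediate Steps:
X = 4218494/9 (X = -4/9 + 468722 = 4218494/9 ≈ 4.6872e+5)
(368389 + X)*(-408895 - 252157) = (368389 + 4218494/9)*(-408895 - 252157) = (7533995/9)*(-661052) = -4980362462740/9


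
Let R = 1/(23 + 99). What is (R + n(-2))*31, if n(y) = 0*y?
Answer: 31/122 ≈ 0.25410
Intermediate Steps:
R = 1/122 ≈ 0.0081967
n(y) = 0
(R + n(-2))*31 = (1/122 + 0)*31 = (1/122)*31 = 31/122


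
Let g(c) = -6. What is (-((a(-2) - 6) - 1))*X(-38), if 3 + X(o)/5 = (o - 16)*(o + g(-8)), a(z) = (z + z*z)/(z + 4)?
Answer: 71190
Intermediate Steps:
a(z) = (z + z²)/(4 + z)
X(o) = -15 + 5*(-16 + o)*(-6 + o) (X(o) = -15 + 5*((o - 16)*(o - 6)) = -15 + 5*((-16 + o)*(-6 + o)) = -15 + 5*(-16 + o)*(-6 + o))
(-((a(-2) - 6) - 1))*X(-38) = (-((-2*(1 - 2)/(4 - 2) - 6) - 1))*(465 - 110*(-38) + 5*(-38)²) = (-((-2*(-1)/2 - 6) - 1))*(465 + 4180 + 5*1444) = (-((-2*½*(-1) - 6) - 1))*(465 + 4180 + 7220) = -((1 - 6) - 1)*11865 = -(-5 - 1)*11865 = -1*(-6)*11865 = 6*11865 = 71190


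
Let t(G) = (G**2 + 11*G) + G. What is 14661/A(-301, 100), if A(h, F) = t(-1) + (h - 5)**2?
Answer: 14661/93625 ≈ 0.15659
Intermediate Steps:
t(G) = G**2 + 12*G
A(h, F) = -11 + (-5 + h)**2 (A(h, F) = -(12 - 1) + (h - 5)**2 = -1*11 + (-5 + h)**2 = -11 + (-5 + h)**2)
14661/A(-301, 100) = 14661/(-11 + (-5 - 301)**2) = 14661/(-11 + (-306)**2) = 14661/(-11 + 93636) = 14661/93625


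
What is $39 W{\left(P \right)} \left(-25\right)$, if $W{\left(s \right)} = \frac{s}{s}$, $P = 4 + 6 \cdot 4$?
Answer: $-975$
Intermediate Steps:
$P = 28$ ($P = 4 + 24 = 28$)
$W{\left(s \right)} = 1$
$39 W{\left(P \right)} \left(-25\right) = 39 \cdot 1 \left(-25\right) = 39 \left(-25\right) = -975$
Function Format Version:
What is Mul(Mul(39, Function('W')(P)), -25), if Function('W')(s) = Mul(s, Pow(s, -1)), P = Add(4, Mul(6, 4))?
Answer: -975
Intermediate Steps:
P = 28 (P = Add(4, 24) = 28)
Function('W')(s) = 1
Mul(Mul(39, Function('W')(P)), -25) = Mul(Mul(39, 1), -25) = Mul(39, -25) = -975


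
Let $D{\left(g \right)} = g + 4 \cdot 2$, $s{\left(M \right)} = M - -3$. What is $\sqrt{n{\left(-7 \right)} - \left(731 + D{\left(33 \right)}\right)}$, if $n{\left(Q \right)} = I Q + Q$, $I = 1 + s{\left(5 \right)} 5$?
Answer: $i \sqrt{1066} \approx 32.65 i$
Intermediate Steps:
$s{\left(M \right)} = 3 + M$ ($s{\left(M \right)} = M + 3 = 3 + M$)
$D{\left(g \right)} = 8 + g$ ($D{\left(g \right)} = g + 8 = 8 + g$)
$I = 41$ ($I = 1 + \left(3 + 5\right) 5 = 1 + 8 \cdot 5 = 1 + 40 = 41$)
$n{\left(Q \right)} = 42 Q$ ($n{\left(Q \right)} = 41 Q + Q = 42 Q$)
$\sqrt{n{\left(-7 \right)} - \left(731 + D{\left(33 \right)}\right)} = \sqrt{42 \left(-7\right) - 772} = \sqrt{-294 - 772} = \sqrt{-1066} = i \sqrt{1066}$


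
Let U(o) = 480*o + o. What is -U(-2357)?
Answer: 1133717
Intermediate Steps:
U(o) = 481*o
-U(-2357) = -481*(-2357) = -1*(-1133717) = 1133717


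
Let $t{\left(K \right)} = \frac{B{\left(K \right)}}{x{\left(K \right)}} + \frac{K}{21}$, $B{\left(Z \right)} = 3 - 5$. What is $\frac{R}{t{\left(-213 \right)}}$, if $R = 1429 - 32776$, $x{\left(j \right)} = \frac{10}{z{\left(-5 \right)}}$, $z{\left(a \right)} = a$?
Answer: $\frac{219429}{64} \approx 3428.6$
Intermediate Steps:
$B{\left(Z \right)} = -2$ ($B{\left(Z \right)} = 3 - 5 = -2$)
$x{\left(j \right)} = -2$ ($x{\left(j \right)} = \frac{10}{-5} = 10 \left(- \frac{1}{5}\right) = -2$)
$t{\left(K \right)} = 1 + \frac{K}{21}$ ($t{\left(K \right)} = - \frac{2}{-2} + \frac{K}{21} = \left(-2\right) \left(- \frac{1}{2}\right) + K \frac{1}{21} = 1 + \frac{K}{21}$)
$R = -31347$
$\frac{R}{t{\left(-213 \right)}} = - \frac{31347}{1 + \frac{1}{21} \left(-213\right)} = - \frac{31347}{1 - \frac{71}{7}} = - \frac{31347}{- \frac{64}{7}} = \left(-31347\right) \left(- \frac{7}{64}\right) = \frac{219429}{64}$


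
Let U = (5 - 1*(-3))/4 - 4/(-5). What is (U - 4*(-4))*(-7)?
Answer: -658/5 ≈ -131.60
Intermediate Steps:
U = 14/5 (U = (5 + 3)*(¼) - 4*(-⅕) = 8*(¼) + ⅘ = 2 + ⅘ = 14/5 ≈ 2.8000)
(U - 4*(-4))*(-7) = (14/5 - 4*(-4))*(-7) = (14/5 + 16)*(-7) = (94/5)*(-7) = -658/5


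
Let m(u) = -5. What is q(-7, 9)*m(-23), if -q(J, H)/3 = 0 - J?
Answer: 105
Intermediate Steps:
q(J, H) = 3*J (q(J, H) = -3*(0 - J) = -(-3)*J = 3*J)
q(-7, 9)*m(-23) = (3*(-7))*(-5) = -21*(-5) = 105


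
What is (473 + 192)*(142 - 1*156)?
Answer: -9310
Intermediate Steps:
(473 + 192)*(142 - 1*156) = 665*(142 - 156) = 665*(-14) = -9310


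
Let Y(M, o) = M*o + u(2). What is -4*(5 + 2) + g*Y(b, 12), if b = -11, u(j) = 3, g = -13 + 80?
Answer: -8671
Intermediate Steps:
g = 67
Y(M, o) = 3 + M*o (Y(M, o) = M*o + 3 = 3 + M*o)
-4*(5 + 2) + g*Y(b, 12) = -4*(5 + 2) + 67*(3 - 11*12) = -4*7 + 67*(3 - 132) = -28 + 67*(-129) = -28 - 8643 = -8671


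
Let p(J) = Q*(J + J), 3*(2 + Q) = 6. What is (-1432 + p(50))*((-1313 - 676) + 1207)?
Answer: 1119824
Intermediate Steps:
Q = 0 (Q = -2 + (⅓)*6 = -2 + 2 = 0)
p(J) = 0 (p(J) = 0*(J + J) = 0*(2*J) = 0)
(-1432 + p(50))*((-1313 - 676) + 1207) = (-1432 + 0)*((-1313 - 676) + 1207) = -1432*(-1989 + 1207) = -1432*(-782) = 1119824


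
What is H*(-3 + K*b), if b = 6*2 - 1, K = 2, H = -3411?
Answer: -64809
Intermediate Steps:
b = 11 (b = 12 - 1 = 11)
H*(-3 + K*b) = -3411*(-3 + 2*11) = -3411*(-3 + 22) = -3411*19 = -64809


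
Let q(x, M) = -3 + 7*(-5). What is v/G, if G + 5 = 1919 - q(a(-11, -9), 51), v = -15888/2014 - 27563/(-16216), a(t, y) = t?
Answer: -101063963/31875207424 ≈ -0.0031706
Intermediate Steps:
q(x, M) = -38 (q(x, M) = -3 - 35 = -38)
v = -101063963/16329512 (v = -15888*1/2014 - 27563*(-1/16216) = -7944/1007 + 27563/16216 = -101063963/16329512 ≈ -6.1890)
G = 1952 (G = -5 + (1919 - 1*(-38)) = -5 + (1919 + 38) = -5 + 1957 = 1952)
v/G = -101063963/16329512/1952 = -101063963/16329512*1/1952 = -101063963/31875207424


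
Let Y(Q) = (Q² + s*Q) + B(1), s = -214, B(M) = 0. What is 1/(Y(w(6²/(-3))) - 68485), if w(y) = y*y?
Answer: -1/78565 ≈ -1.2728e-5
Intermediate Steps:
w(y) = y²
Y(Q) = Q² - 214*Q (Y(Q) = (Q² - 214*Q) + 0 = Q² - 214*Q)
1/(Y(w(6²/(-3))) - 68485) = 1/((6²/(-3))²*(-214 + (6²/(-3))²) - 68485) = 1/((36*(-⅓))²*(-214 + (36*(-⅓))²) - 68485) = 1/((-12)²*(-214 + (-12)²) - 68485) = 1/(144*(-214 + 144) - 68485) = 1/(144*(-70) - 68485) = 1/(-10080 - 68485) = 1/(-78565) = -1/78565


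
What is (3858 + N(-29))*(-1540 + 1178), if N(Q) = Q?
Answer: -1386098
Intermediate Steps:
(3858 + N(-29))*(-1540 + 1178) = (3858 - 29)*(-1540 + 1178) = 3829*(-362) = -1386098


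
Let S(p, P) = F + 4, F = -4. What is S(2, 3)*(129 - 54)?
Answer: 0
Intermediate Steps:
S(p, P) = 0 (S(p, P) = -4 + 4 = 0)
S(2, 3)*(129 - 54) = 0*(129 - 54) = 0*75 = 0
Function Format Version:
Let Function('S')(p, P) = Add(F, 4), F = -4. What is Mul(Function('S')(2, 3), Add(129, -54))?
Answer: 0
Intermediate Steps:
Function('S')(p, P) = 0 (Function('S')(p, P) = Add(-4, 4) = 0)
Mul(Function('S')(2, 3), Add(129, -54)) = Mul(0, Add(129, -54)) = Mul(0, 75) = 0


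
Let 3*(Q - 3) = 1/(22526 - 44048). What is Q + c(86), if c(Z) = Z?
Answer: 5746373/64566 ≈ 89.000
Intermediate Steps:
Q = 193697/64566 (Q = 3 + 1/(3*(22526 - 44048)) = 3 + (⅓)/(-21522) = 3 + (⅓)*(-1/21522) = 3 - 1/64566 = 193697/64566 ≈ 3.0000)
Q + c(86) = 193697/64566 + 86 = 5746373/64566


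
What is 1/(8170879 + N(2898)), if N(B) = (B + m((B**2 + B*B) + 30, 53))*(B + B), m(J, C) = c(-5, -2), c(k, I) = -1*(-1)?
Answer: 1/24973483 ≈ 4.0042e-8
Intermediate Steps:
c(k, I) = 1
m(J, C) = 1
N(B) = 2*B*(1 + B) (N(B) = (B + 1)*(B + B) = (1 + B)*(2*B) = 2*B*(1 + B))
1/(8170879 + N(2898)) = 1/(8170879 + 2*2898*(1 + 2898)) = 1/(8170879 + 2*2898*2899) = 1/(8170879 + 16802604) = 1/24973483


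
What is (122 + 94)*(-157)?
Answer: -33912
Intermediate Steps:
(122 + 94)*(-157) = 216*(-157) = -33912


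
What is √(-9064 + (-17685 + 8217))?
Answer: 2*I*√4633 ≈ 136.13*I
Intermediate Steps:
√(-9064 + (-17685 + 8217)) = √(-9064 - 9468) = √(-18532) = 2*I*√4633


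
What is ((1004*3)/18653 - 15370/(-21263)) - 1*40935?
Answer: -16235237340199/396618739 ≈ -40934.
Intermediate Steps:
((1004*3)/18653 - 15370/(-21263)) - 1*40935 = (3012*(1/18653) - 15370*(-1/21263)) - 40935 = (3012/18653 + 15370/21263) - 40935 = 350740766/396618739 - 40935 = -16235237340199/396618739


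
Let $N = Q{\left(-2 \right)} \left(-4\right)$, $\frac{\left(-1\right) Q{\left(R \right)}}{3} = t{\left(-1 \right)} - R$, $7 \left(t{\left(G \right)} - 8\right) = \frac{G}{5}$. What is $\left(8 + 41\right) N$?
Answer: $\frac{29316}{5} \approx 5863.2$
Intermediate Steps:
$t{\left(G \right)} = 8 + \frac{G}{35}$ ($t{\left(G \right)} = 8 + \frac{G \frac{1}{5}}{7} = 8 + \frac{\frac{1}{5} G}{7} = 8 + \frac{G}{35}$)
$Q{\left(R \right)} = - \frac{837}{35} + 3 R$ ($Q{\left(R \right)} = - 3 \left(\left(8 + \frac{1}{35} \left(-1\right)\right) - R\right) = - 3 \left(\left(8 - \frac{1}{35}\right) - R\right) = - 3 \left(\frac{279}{35} - R\right) = - \frac{837}{35} + 3 R$)
$N = \frac{4188}{35}$ ($N = \left(- \frac{837}{35} + 3 \left(-2\right)\right) \left(-4\right) = \left(- \frac{837}{35} - 6\right) \left(-4\right) = \left(- \frac{1047}{35}\right) \left(-4\right) = \frac{4188}{35} \approx 119.66$)
$\left(8 + 41\right) N = \left(8 + 41\right) \frac{4188}{35} = 49 \cdot \frac{4188}{35} = \frac{29316}{5}$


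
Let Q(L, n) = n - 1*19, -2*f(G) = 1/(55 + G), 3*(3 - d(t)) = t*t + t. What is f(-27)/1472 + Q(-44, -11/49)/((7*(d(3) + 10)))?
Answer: -3697811/12117504 ≈ -0.30516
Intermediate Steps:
d(t) = 3 - t/3 - t²/3 (d(t) = 3 - (t*t + t)/3 = 3 - (t² + t)/3 = 3 - (t + t²)/3 = 3 + (-t/3 - t²/3) = 3 - t/3 - t²/3)
f(G) = -1/(2*(55 + G))
Q(L, n) = -19 + n (Q(L, n) = n - 19 = -19 + n)
f(-27)/1472 + Q(-44, -11/49)/((7*(d(3) + 10))) = -1/(110 + 2*(-27))/1472 + (-19 - 11/49)/((7*((3 - ⅓*3 - ⅓*3²) + 10))) = -1/(110 - 54)*(1/1472) + (-19 - 11*1/49)/((7*((3 - 1 - ⅓*9) + 10))) = -1/56*(1/1472) + (-19 - 11/49)/((7*((3 - 1 - 3) + 10))) = -1*1/56*(1/1472) - 942*1/(7*(-1 + 10))/49 = -1/56*1/1472 - 942/(49*(7*9)) = -1/82432 - 942/49/63 = -1/82432 - 942/49*1/63 = -1/82432 - 314/1029 = -3697811/12117504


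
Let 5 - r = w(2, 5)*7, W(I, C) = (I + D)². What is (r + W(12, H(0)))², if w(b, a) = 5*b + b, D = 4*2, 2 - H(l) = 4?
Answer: 103041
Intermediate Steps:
H(l) = -2 (H(l) = 2 - 1*4 = 2 - 4 = -2)
D = 8
w(b, a) = 6*b
W(I, C) = (8 + I)² (W(I, C) = (I + 8)² = (8 + I)²)
r = -79 (r = 5 - 6*2*7 = 5 - 12*7 = 5 - 1*84 = 5 - 84 = -79)
(r + W(12, H(0)))² = (-79 + (8 + 12)²)² = (-79 + 20²)² = (-79 + 400)² = 321² = 103041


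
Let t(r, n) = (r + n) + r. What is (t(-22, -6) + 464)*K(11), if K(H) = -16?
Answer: -6624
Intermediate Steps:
t(r, n) = n + 2*r (t(r, n) = (n + r) + r = n + 2*r)
(t(-22, -6) + 464)*K(11) = ((-6 + 2*(-22)) + 464)*(-16) = ((-6 - 44) + 464)*(-16) = (-50 + 464)*(-16) = 414*(-16) = -6624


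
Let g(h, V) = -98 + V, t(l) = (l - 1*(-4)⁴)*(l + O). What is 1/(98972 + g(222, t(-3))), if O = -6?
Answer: 1/101205 ≈ 9.8809e-6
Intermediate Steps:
t(l) = (-256 + l)*(-6 + l) (t(l) = (l - 1*(-4)⁴)*(l - 6) = (l - 1*256)*(-6 + l) = (l - 256)*(-6 + l) = (-256 + l)*(-6 + l))
1/(98972 + g(222, t(-3))) = 1/(98972 + (-98 + (1536 + (-3)² - 262*(-3)))) = 1/(98972 + (-98 + (1536 + 9 + 786))) = 1/(98972 + (-98 + 2331)) = 1/(98972 + 2233) = 1/101205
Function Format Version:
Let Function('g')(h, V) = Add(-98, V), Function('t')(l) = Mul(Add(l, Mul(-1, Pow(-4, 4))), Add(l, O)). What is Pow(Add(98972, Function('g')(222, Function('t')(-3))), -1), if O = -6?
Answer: Rational(1, 101205) ≈ 9.8809e-6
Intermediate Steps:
Function('t')(l) = Mul(Add(-256, l), Add(-6, l)) (Function('t')(l) = Mul(Add(l, Mul(-1, Pow(-4, 4))), Add(l, -6)) = Mul(Add(l, Mul(-1, 256)), Add(-6, l)) = Mul(Add(l, -256), Add(-6, l)) = Mul(Add(-256, l), Add(-6, l)))
Pow(Add(98972, Function('g')(222, Function('t')(-3))), -1) = Pow(Add(98972, Add(-98, Add(1536, Pow(-3, 2), Mul(-262, -3)))), -1) = Pow(Add(98972, Add(-98, Add(1536, 9, 786))), -1) = Pow(Add(98972, Add(-98, 2331)), -1) = Pow(Add(98972, 2233), -1) = Pow(101205, -1) = Rational(1, 101205)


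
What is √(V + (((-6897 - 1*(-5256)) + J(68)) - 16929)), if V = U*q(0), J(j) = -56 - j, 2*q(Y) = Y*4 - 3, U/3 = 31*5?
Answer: I*√77566/2 ≈ 139.25*I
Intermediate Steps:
U = 465 (U = 3*(31*5) = 3*155 = 465)
q(Y) = -3/2 + 2*Y (q(Y) = (Y*4 - 3)/2 = (4*Y - 3)/2 = (-3 + 4*Y)/2 = -3/2 + 2*Y)
V = -1395/2 (V = 465*(-3/2 + 2*0) = 465*(-3/2 + 0) = 465*(-3/2) = -1395/2 ≈ -697.50)
√(V + (((-6897 - 1*(-5256)) + J(68)) - 16929)) = √(-1395/2 + (((-6897 - 1*(-5256)) + (-56 - 1*68)) - 16929)) = √(-1395/2 + (((-6897 + 5256) + (-56 - 68)) - 16929)) = √(-1395/2 + ((-1641 - 124) - 16929)) = √(-1395/2 + (-1765 - 16929)) = √(-1395/2 - 18694) = √(-38783/2) = I*√77566/2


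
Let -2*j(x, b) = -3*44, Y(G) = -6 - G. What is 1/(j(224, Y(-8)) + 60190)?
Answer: 1/60256 ≈ 1.6596e-5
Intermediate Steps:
j(x, b) = 66 (j(x, b) = -(-3)*44/2 = -1/2*(-132) = 66)
1/(j(224, Y(-8)) + 60190) = 1/(66 + 60190) = 1/60256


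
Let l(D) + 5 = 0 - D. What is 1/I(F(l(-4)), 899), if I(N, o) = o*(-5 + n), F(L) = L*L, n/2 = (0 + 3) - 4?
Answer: -1/6293 ≈ -0.00015891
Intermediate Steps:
l(D) = -5 - D (l(D) = -5 + (0 - D) = -5 - D)
n = -2 (n = 2*((0 + 3) - 4) = 2*(3 - 4) = 2*(-1) = -2)
F(L) = L²
I(N, o) = -7*o (I(N, o) = o*(-5 - 2) = o*(-7) = -7*o)
1/I(F(l(-4)), 899) = 1/(-7*899) = 1/(-6293) = -1/6293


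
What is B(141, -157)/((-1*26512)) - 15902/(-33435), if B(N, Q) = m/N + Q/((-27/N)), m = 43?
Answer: 3087670033/6943691640 ≈ 0.44467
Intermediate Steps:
B(N, Q) = 43/N - N*Q/27 (B(N, Q) = 43/N + Q/((-27/N)) = 43/N + Q*(-N/27) = 43/N - N*Q/27)
B(141, -157)/((-1*26512)) - 15902/(-33435) = (43/141 - 1/27*141*(-157))/((-1*26512)) - 15902/(-33435) = (43*(1/141) + 7379/9)/(-26512) - 15902*(-1/33435) = (43/141 + 7379/9)*(-1/26512) + 15902/33435 = (346942/423)*(-1/26512) + 15902/33435 = -173471/5607288 + 15902/33435 = 3087670033/6943691640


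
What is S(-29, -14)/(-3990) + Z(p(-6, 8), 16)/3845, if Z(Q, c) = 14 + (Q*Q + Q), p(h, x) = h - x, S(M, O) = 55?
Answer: 114113/3068310 ≈ 0.037191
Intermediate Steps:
Z(Q, c) = 14 + Q + Q**2 (Z(Q, c) = 14 + (Q**2 + Q) = 14 + (Q + Q**2) = 14 + Q + Q**2)
S(-29, -14)/(-3990) + Z(p(-6, 8), 16)/3845 = 55/(-3990) + (14 + (-6 - 1*8) + (-6 - 1*8)**2)/3845 = 55*(-1/3990) + (14 + (-6 - 8) + (-6 - 8)**2)*(1/3845) = -11/798 + (14 - 14 + (-14)**2)*(1/3845) = -11/798 + (14 - 14 + 196)*(1/3845) = -11/798 + 196*(1/3845) = -11/798 + 196/3845 = 114113/3068310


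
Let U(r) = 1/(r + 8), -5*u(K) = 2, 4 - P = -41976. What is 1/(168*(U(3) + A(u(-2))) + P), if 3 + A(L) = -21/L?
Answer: 11/553424 ≈ 1.9876e-5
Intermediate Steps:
P = 41980 (P = 4 - 1*(-41976) = 4 + 41976 = 41980)
u(K) = -⅖ (u(K) = -⅕*2 = -⅖)
U(r) = 1/(8 + r)
A(L) = -3 - 21/L
1/(168*(U(3) + A(u(-2))) + P) = 1/(168*(1/(8 + 3) + (-3 - 21/(-⅖))) + 41980) = 1/(168*(1/11 + (-3 - 21*(-5/2))) + 41980) = 1/(168*(1/11 + (-3 + 105/2)) + 41980) = 1/(168*(1/11 + 99/2) + 41980) = 1/(168*(1091/22) + 41980) = 1/(91644/11 + 41980) = 1/(553424/11) = 11/553424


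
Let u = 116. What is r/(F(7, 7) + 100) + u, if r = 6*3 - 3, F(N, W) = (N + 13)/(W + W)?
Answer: 16493/142 ≈ 116.15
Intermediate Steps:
F(N, W) = (13 + N)/(2*W) (F(N, W) = (13 + N)/((2*W)) = (13 + N)*(1/(2*W)) = (13 + N)/(2*W))
r = 15 (r = 18 - 3 = 15)
r/(F(7, 7) + 100) + u = 15/((1/2)*(13 + 7)/7 + 100) + 116 = 15/((1/2)*(1/7)*20 + 100) + 116 = 15/(10/7 + 100) + 116 = 15/(710/7) + 116 = (7/710)*15 + 116 = 21/142 + 116 = 16493/142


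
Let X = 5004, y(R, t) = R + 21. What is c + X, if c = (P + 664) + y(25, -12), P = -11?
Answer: 5703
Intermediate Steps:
y(R, t) = 21 + R
c = 699 (c = (-11 + 664) + (21 + 25) = 653 + 46 = 699)
c + X = 699 + 5004 = 5703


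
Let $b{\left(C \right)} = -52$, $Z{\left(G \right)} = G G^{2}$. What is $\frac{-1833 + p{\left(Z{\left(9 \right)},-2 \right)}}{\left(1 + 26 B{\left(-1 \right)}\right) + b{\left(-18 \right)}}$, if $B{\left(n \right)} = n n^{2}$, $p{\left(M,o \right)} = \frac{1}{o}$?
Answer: $\frac{3667}{154} \approx 23.812$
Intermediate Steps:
$Z{\left(G \right)} = G^{3}$
$B{\left(n \right)} = n^{3}$
$\frac{-1833 + p{\left(Z{\left(9 \right)},-2 \right)}}{\left(1 + 26 B{\left(-1 \right)}\right) + b{\left(-18 \right)}} = \frac{-1833 + \frac{1}{-2}}{\left(1 + 26 \left(-1\right)^{3}\right) - 52} = \frac{-1833 - \frac{1}{2}}{\left(1 + 26 \left(-1\right)\right) - 52} = - \frac{3667}{2 \left(\left(1 - 26\right) - 52\right)} = - \frac{3667}{2 \left(-25 - 52\right)} = - \frac{3667}{2 \left(-77\right)} = \left(- \frac{3667}{2}\right) \left(- \frac{1}{77}\right) = \frac{3667}{154}$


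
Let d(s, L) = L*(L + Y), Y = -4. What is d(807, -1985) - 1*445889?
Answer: 3502276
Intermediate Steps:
d(s, L) = L*(-4 + L) (d(s, L) = L*(L - 4) = L*(-4 + L))
d(807, -1985) - 1*445889 = -1985*(-4 - 1985) - 1*445889 = -1985*(-1989) - 445889 = 3948165 - 445889 = 3502276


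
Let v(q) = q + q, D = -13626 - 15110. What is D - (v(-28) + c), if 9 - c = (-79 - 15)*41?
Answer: -32543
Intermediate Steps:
D = -28736
v(q) = 2*q
c = 3863 (c = 9 - (-79 - 15)*41 = 9 - (-94)*41 = 9 - 1*(-3854) = 9 + 3854 = 3863)
D - (v(-28) + c) = -28736 - (2*(-28) + 3863) = -28736 - (-56 + 3863) = -28736 - 1*3807 = -28736 - 3807 = -32543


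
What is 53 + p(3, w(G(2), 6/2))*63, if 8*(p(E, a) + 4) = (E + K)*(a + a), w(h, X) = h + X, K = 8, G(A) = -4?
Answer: -1489/4 ≈ -372.25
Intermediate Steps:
w(h, X) = X + h
p(E, a) = -4 + a*(8 + E)/4 (p(E, a) = -4 + ((E + 8)*(a + a))/8 = -4 + ((8 + E)*(2*a))/8 = -4 + (2*a*(8 + E))/8 = -4 + a*(8 + E)/4)
53 + p(3, w(G(2), 6/2))*63 = 53 + (-4 + 2*(6/2 - 4) + (¼)*3*(6/2 - 4))*63 = 53 + (-4 + 2*(6*(½) - 4) + (¼)*3*(6*(½) - 4))*63 = 53 + (-4 + 2*(3 - 4) + (¼)*3*(3 - 4))*63 = 53 + (-4 + 2*(-1) + (¼)*3*(-1))*63 = 53 + (-4 - 2 - ¾)*63 = 53 - 27/4*63 = 53 - 1701/4 = -1489/4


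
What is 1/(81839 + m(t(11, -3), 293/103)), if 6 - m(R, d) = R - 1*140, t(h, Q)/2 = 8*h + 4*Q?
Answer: 1/81833 ≈ 1.2220e-5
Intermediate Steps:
t(h, Q) = 8*Q + 16*h (t(h, Q) = 2*(8*h + 4*Q) = 2*(4*Q + 8*h) = 8*Q + 16*h)
m(R, d) = 146 - R (m(R, d) = 6 - (R - 1*140) = 6 - (R - 140) = 6 - (-140 + R) = 6 + (140 - R) = 146 - R)
1/(81839 + m(t(11, -3), 293/103)) = 1/(81839 + (146 - (8*(-3) + 16*11))) = 1/(81839 + (146 - (-24 + 176))) = 1/(81839 + (146 - 1*152)) = 1/(81839 + (146 - 152)) = 1/(81839 - 6) = 1/81833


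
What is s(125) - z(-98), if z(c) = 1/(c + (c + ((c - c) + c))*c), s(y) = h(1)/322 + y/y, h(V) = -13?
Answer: 210881/219765 ≈ 0.95957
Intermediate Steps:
s(y) = 309/322 (s(y) = -13/322 + y/y = -13*1/322 + 1 = -13/322 + 1 = 309/322)
z(c) = 1/(c + 2*c²) (z(c) = 1/(c + (c + (0 + c))*c) = 1/(c + (c + c)*c) = 1/(c + (2*c)*c) = 1/(c + 2*c²))
s(125) - z(-98) = 309/322 - 1/((-98)*(1 + 2*(-98))) = 309/322 - (-1)/(98*(1 - 196)) = 309/322 - (-1)/(98*(-195)) = 309/322 - (-1)*(-1)/(98*195) = 309/322 - 1*1/19110 = 309/322 - 1/19110 = 210881/219765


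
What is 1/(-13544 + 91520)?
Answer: 1/77976 ≈ 1.2824e-5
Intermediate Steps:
1/(-13544 + 91520) = 1/77976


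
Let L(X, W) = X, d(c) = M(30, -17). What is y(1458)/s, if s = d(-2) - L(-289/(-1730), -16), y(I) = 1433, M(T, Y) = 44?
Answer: 2479090/75831 ≈ 32.692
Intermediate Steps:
d(c) = 44
s = 75831/1730 (s = 44 - (-289)/(-1730) = 44 - (-289)*(-1)/1730 = 44 - 1*289/1730 = 44 - 289/1730 = 75831/1730 ≈ 43.833)
y(1458)/s = 1433/(75831/1730) = 1433*(1730/75831) = 2479090/75831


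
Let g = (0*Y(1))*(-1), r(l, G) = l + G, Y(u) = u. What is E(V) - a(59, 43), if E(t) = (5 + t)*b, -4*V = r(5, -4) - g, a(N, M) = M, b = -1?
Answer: -191/4 ≈ -47.750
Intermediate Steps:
r(l, G) = G + l
g = 0 (g = (0*1)*(-1) = 0*(-1) = 0)
V = -1/4 (V = -((-4 + 5) - 1*0)/4 = -(1 + 0)/4 = -1/4*1 = -1/4 ≈ -0.25000)
E(t) = -5 - t (E(t) = (5 + t)*(-1) = -5 - t)
E(V) - a(59, 43) = (-5 - 1*(-1/4)) - 1*43 = (-5 + 1/4) - 43 = -19/4 - 43 = -191/4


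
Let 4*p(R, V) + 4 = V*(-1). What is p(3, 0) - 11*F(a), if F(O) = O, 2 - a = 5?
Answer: 32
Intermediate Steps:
a = -3 (a = 2 - 1*5 = 2 - 5 = -3)
p(R, V) = -1 - V/4 (p(R, V) = -1 + (V*(-1))/4 = -1 + (-V)/4 = -1 - V/4)
p(3, 0) - 11*F(a) = (-1 - ¼*0) - 11*(-3) = (-1 + 0) + 33 = -1 + 33 = 32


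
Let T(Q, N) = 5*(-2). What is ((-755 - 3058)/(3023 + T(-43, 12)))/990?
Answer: -1271/994290 ≈ -0.0012783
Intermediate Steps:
T(Q, N) = -10
((-755 - 3058)/(3023 + T(-43, 12)))/990 = ((-755 - 3058)/(3023 - 10))/990 = -3813/3013*(1/990) = -3813*1/3013*(1/990) = -3813/3013*1/990 = -1271/994290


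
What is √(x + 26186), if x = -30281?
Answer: 3*I*√455 ≈ 63.992*I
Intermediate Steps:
√(x + 26186) = √(-30281 + 26186) = √(-4095) = 3*I*√455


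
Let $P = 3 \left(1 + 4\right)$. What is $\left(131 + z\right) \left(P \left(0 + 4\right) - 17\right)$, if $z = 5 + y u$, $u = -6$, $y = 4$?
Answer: $4816$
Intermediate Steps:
$P = 15$ ($P = 3 \cdot 5 = 15$)
$z = -19$ ($z = 5 + 4 \left(-6\right) = 5 - 24 = -19$)
$\left(131 + z\right) \left(P \left(0 + 4\right) - 17\right) = \left(131 - 19\right) \left(15 \left(0 + 4\right) - 17\right) = 112 \left(15 \cdot 4 - 17\right) = 112 \left(60 - 17\right) = 112 \cdot 43 = 4816$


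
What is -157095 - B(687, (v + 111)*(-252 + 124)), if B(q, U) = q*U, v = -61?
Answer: 4239705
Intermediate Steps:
B(q, U) = U*q
-157095 - B(687, (v + 111)*(-252 + 124)) = -157095 - (-61 + 111)*(-252 + 124)*687 = -157095 - 50*(-128)*687 = -157095 - (-6400)*687 = -157095 - 1*(-4396800) = -157095 + 4396800 = 4239705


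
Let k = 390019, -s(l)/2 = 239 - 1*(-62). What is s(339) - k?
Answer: -390621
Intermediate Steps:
s(l) = -602 (s(l) = -2*(239 - 1*(-62)) = -2*(239 + 62) = -2*301 = -602)
s(339) - k = -602 - 1*390019 = -602 - 390019 = -390621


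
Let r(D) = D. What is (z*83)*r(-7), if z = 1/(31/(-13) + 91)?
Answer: -7553/1152 ≈ -6.5564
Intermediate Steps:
z = 13/1152 (z = 1/(31*(-1/13) + 91) = 1/(-31/13 + 91) = 1/(1152/13) = 13/1152 ≈ 0.011285)
(z*83)*r(-7) = ((13/1152)*83)*(-7) = (1079/1152)*(-7) = -7553/1152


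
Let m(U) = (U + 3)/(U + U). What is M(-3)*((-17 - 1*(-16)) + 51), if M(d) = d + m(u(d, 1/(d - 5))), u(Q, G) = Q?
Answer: -150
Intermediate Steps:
m(U) = (3 + U)/(2*U) (m(U) = (3 + U)/((2*U)) = (3 + U)*(1/(2*U)) = (3 + U)/(2*U))
M(d) = d + (3 + d)/(2*d)
M(-3)*((-17 - 1*(-16)) + 51) = (½ - 3 + (3/2)/(-3))*((-17 - 1*(-16)) + 51) = (½ - 3 + (3/2)*(-⅓))*((-17 + 16) + 51) = (½ - 3 - ½)*(-1 + 51) = -3*50 = -150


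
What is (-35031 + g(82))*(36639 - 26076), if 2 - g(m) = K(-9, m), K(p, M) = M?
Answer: -370877493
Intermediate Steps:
g(m) = 2 - m
(-35031 + g(82))*(36639 - 26076) = (-35031 + (2 - 1*82))*(36639 - 26076) = (-35031 + (2 - 82))*10563 = (-35031 - 80)*10563 = -35111*10563 = -370877493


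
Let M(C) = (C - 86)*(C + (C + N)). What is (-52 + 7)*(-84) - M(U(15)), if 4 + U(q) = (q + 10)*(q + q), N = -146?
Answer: -884580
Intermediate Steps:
U(q) = -4 + 2*q*(10 + q) (U(q) = -4 + (q + 10)*(q + q) = -4 + (10 + q)*(2*q) = -4 + 2*q*(10 + q))
M(C) = (-146 + 2*C)*(-86 + C) (M(C) = (C - 86)*(C + (C - 146)) = (-86 + C)*(C + (-146 + C)) = (-86 + C)*(-146 + 2*C) = (-146 + 2*C)*(-86 + C))
(-52 + 7)*(-84) - M(U(15)) = (-52 + 7)*(-84) - (12556 - 318*(-4 + 2*15² + 20*15) + 2*(-4 + 2*15² + 20*15)²) = -45*(-84) - (12556 - 318*(-4 + 2*225 + 300) + 2*(-4 + 2*225 + 300)²) = 3780 - (12556 - 318*(-4 + 450 + 300) + 2*(-4 + 450 + 300)²) = 3780 - (12556 - 318*746 + 2*746²) = 3780 - (12556 - 237228 + 2*556516) = 3780 - (12556 - 237228 + 1113032) = 3780 - 1*888360 = 3780 - 888360 = -884580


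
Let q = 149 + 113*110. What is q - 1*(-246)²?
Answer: -47937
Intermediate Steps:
q = 12579 (q = 149 + 12430 = 12579)
q - 1*(-246)² = 12579 - 1*(-246)² = 12579 - 1*60516 = 12579 - 60516 = -47937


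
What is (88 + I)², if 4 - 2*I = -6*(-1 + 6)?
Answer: 11025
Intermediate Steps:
I = 17 (I = 2 - (-3)*(-1 + 6) = 2 - (-3)*5 = 2 - ½*(-30) = 2 + 15 = 17)
(88 + I)² = (88 + 17)² = 105² = 11025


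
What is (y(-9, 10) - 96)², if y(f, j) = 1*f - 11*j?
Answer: 46225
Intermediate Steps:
y(f, j) = f - 11*j
(y(-9, 10) - 96)² = ((-9 - 11*10) - 96)² = ((-9 - 110) - 96)² = (-119 - 96)² = (-215)² = 46225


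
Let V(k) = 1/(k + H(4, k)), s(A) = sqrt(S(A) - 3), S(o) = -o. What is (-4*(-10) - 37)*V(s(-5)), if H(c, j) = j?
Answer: 3*sqrt(2)/4 ≈ 1.0607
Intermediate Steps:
s(A) = sqrt(-3 - A) (s(A) = sqrt(-A - 3) = sqrt(-3 - A))
V(k) = 1/(2*k) (V(k) = 1/(k + k) = 1/(2*k))
(-4*(-10) - 37)*V(s(-5)) = (-4*(-10) - 37)*(1/(2*(sqrt(-3 - 1*(-5))))) = (40 - 37)*(1/(2*(sqrt(-3 + 5)))) = 3*(1/(2*(sqrt(2)))) = 3*((sqrt(2)/2)/2) = 3*(sqrt(2)/4) = 3*sqrt(2)/4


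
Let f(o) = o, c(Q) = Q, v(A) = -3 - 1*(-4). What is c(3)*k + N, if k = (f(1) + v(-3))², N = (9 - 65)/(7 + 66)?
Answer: 820/73 ≈ 11.233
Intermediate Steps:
v(A) = 1 (v(A) = -3 + 4 = 1)
N = -56/73 ≈ -0.76712
k = 4 (k = (1 + 1)² = 2² = 4)
c(3)*k + N = 3*4 - 56/73 = 12 - 56/73 = 820/73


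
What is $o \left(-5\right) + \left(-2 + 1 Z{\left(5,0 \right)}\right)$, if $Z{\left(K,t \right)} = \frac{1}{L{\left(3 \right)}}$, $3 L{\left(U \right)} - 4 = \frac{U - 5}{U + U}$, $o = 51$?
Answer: $- \frac{2818}{11} \approx -256.18$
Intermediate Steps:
$L{\left(U \right)} = \frac{4}{3} + \frac{-5 + U}{6 U}$ ($L{\left(U \right)} = \frac{4}{3} + \frac{\left(U - 5\right) \frac{1}{U + U}}{3} = \frac{4}{3} + \frac{\left(-5 + U\right) \frac{1}{2 U}}{3} = \frac{4}{3} + \frac{\frac{1}{2} \frac{1}{U} \left(-5 + U\right)}{3} = \frac{4}{3} + \frac{-5 + U}{6 U}$)
$Z{\left(K,t \right)} = \frac{9}{11}$ ($Z{\left(K,t \right)} = \frac{1}{\frac{1}{6} \cdot \frac{1}{3} \left(-5 + 9 \cdot 3\right)} = \frac{1}{\frac{1}{6} \cdot \frac{1}{3} \left(-5 + 27\right)} = \frac{1}{\frac{1}{6} \cdot \frac{1}{3} \cdot 22} = \frac{1}{\frac{11}{9}} = \frac{9}{11}$)
$o \left(-5\right) + \left(-2 + 1 Z{\left(5,0 \right)}\right) = 51 \left(-5\right) + \left(-2 + 1 \cdot \frac{9}{11}\right) = -255 + \left(-2 + \frac{9}{11}\right) = -255 - \frac{13}{11} = - \frac{2818}{11}$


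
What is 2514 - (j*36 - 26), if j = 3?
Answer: 2432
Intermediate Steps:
2514 - (j*36 - 26) = 2514 - (3*36 - 26) = 2514 - (108 - 26) = 2514 - 1*82 = 2514 - 82 = 2432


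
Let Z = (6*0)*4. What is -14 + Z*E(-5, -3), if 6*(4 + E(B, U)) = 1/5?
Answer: -14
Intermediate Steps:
E(B, U) = -119/30 (E(B, U) = -4 + (⅙)/5 = -4 + (⅙)*(⅕) = -4 + 1/30 = -119/30)
Z = 0 (Z = 0*4 = 0)
-14 + Z*E(-5, -3) = -14 + 0*(-119/30) = -14 + 0 = -14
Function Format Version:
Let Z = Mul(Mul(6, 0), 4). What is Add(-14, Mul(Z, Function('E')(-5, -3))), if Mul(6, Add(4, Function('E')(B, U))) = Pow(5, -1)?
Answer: -14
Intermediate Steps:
Function('E')(B, U) = Rational(-119, 30) (Function('E')(B, U) = Add(-4, Mul(Rational(1, 6), Pow(5, -1))) = Add(-4, Mul(Rational(1, 6), Rational(1, 5))) = Add(-4, Rational(1, 30)) = Rational(-119, 30))
Z = 0 (Z = Mul(0, 4) = 0)
Add(-14, Mul(Z, Function('E')(-5, -3))) = Add(-14, Mul(0, Rational(-119, 30))) = Add(-14, 0) = -14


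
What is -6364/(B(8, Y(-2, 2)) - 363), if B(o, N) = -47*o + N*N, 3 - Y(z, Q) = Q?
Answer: 3182/369 ≈ 8.6233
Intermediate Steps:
Y(z, Q) = 3 - Q
B(o, N) = N² - 47*o (B(o, N) = -47*o + N² = N² - 47*o)
-6364/(B(8, Y(-2, 2)) - 363) = -6364/(((3 - 1*2)² - 47*8) - 363) = -6364/(((3 - 2)² - 376) - 363) = -6364/((1² - 376) - 363) = -6364/((1 - 376) - 363) = -6364/(-375 - 363) = -6364/(-738) = -6364*(-1/738) = 3182/369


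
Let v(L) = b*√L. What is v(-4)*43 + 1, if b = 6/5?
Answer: 1 + 516*I/5 ≈ 1.0 + 103.2*I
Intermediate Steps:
b = 6/5 (b = 6*(⅕) = 6/5 ≈ 1.2000)
v(L) = 6*√L/5
v(-4)*43 + 1 = (6*√(-4)/5)*43 + 1 = (6*(2*I)/5)*43 + 1 = (12*I/5)*43 + 1 = 516*I/5 + 1 = 1 + 516*I/5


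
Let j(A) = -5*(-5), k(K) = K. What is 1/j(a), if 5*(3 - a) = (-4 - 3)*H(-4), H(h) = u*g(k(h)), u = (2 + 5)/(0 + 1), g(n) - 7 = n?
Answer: 1/25 ≈ 0.040000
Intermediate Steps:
g(n) = 7 + n
u = 7 (u = 7/1 = 7*1 = 7)
H(h) = 49 + 7*h (H(h) = 7*(7 + h) = 49 + 7*h)
a = 162/5 (a = 3 - (-4 - 3)*(49 + 7*(-4))/5 = 3 - (-7)*(49 - 28)/5 = 3 - (-7)*21/5 = 3 - 1/5*(-147) = 3 + 147/5 = 162/5 ≈ 32.400)
j(A) = 25
1/j(a) = 1/25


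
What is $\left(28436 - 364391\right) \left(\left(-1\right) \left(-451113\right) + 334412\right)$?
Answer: $-263901051375$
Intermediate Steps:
$\left(28436 - 364391\right) \left(\left(-1\right) \left(-451113\right) + 334412\right) = - 335955 \left(451113 + 334412\right) = \left(-335955\right) 785525 = -263901051375$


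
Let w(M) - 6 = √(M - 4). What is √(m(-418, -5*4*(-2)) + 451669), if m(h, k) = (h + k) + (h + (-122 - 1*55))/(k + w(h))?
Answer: √((20758791 + 451291*I*√422)/(46 + I*√422)) ≈ 671.77 + 0.004*I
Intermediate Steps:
w(M) = 6 + √(-4 + M) (w(M) = 6 + √(M - 4) = 6 + √(-4 + M))
m(h, k) = h + k + (-177 + h)/(6 + k + √(-4 + h)) (m(h, k) = (h + k) + (h + (-122 - 1*55))/(k + (6 + √(-4 + h))) = (h + k) + (h + (-122 - 55))/(6 + k + √(-4 + h)) = (h + k) + (h - 177)/(6 + k + √(-4 + h)) = (h + k) + (-177 + h)/(6 + k + √(-4 + h)) = h + k + (-177 + h)/(6 + k + √(-4 + h)))
√(m(-418, -5*4*(-2)) + 451669) = √((-177 - 418 + (-5*4*(-2))² - 418*(-5*4)*(-2) - 418*(6 + √(-4 - 418)) + (-5*4*(-2))*(6 + √(-4 - 418)))/(6 - 5*4*(-2) + √(-4 - 418)) + 451669) = √((-177 - 418 + (-20*(-2))² - (-8360)*(-2) - 418*(6 + √(-422)) + (-20*(-2))*(6 + √(-422)))/(6 - 20*(-2) + √(-422)) + 451669) = √((-177 - 418 + 40² - 418*40 - 418*(6 + I*√422) + 40*(6 + I*√422))/(6 + 40 + I*√422) + 451669) = √((-177 - 418 + 1600 - 16720 + (-2508 - 418*I*√422) + (240 + 40*I*√422))/(46 + I*√422) + 451669) = √((-17983 - 378*I*√422)/(46 + I*√422) + 451669) = √(451669 + (-17983 - 378*I*√422)/(46 + I*√422))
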